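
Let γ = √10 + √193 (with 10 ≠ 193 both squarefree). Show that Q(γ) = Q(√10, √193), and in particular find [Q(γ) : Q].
[Q(γ) : Q] = 4 (equivalently, Q(γ) = Q(√10, √193))

Obviously Q(γ) ⊆ Q(√10, √193), and [Q(√10, √193):Q] = 4 (since 10, 193 are distinct squarefree integers > 1 with 1930 not a perfect square). To show equality we compute the minimal polynomial of γ. From γ = √10 + √193: γ^2 = 10 + 2√(1930) + 193 = 203 + 2√(1930), so γ^2 - 203 = 2√(1930); squaring, (γ^2 - 203)^2 = 4·1930, i.e. γ^4 - 406γ^2 + 41209 - 7720 = 0, i.e. γ^4 - 406γ^2 + 33489 = 0. So γ is a root of x^4 - 406x^2 + 33489. This polynomial is irreducible over Q: it has no rational root (each ±√10 ± √193 is irrational), and any factorization into two quadratics over Q would force √(1930) ∈ Q (pairing opposite roots) or √10, √193 ∈ Q (other pairings), all impossible. Hence [Q(γ):Q] = 4 = [Q(√10, √193):Q], so Q(γ) = Q(√10, √193).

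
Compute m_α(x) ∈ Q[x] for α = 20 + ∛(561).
m_α(x) = x^3 - 60x^2 + 1200x - 8561

Set β = α - 20 = ∛(561), so β^3 = 561. Then (α - 20)^3 - 561 = 0, i.e. α is a root of g(x) = (x - 20)^3 - 561 = x^3 - 60x^2 + 1200x - 8561. Since g(x) = h(x - 20) where h(x) = x^3 - 561, and h is irreducible over Q (because 561 is not a perfect cube, so h has no rational root, and a monic cubic with no rational root is irreducible), g is also irreducible (irreducibility is preserved under the substitution x → x - 20). Hence m_α(x) = x^3 - 60x^2 + 1200x - 8561.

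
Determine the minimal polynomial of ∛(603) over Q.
m_α(x) = x^3 - 603

α satisfies α^3 = 603, so x^3 - 603 annihilates α. By the rational root test, a rational root p/q (in lowest terms) of x^3 - 603 would satisfy p^3 = 603 q^3, forcing q = 1 and p^3 = 603; but 603 is not a perfect cube, contradiction. A monic cubic over Q with no rational root is irreducible (any nontrivial factorization would include a linear factor). Hence x^3 - 603 is the minimal polynomial of α, and in particular [Q(α):Q] = 3.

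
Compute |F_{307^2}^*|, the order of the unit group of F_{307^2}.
|F_{307^2}^*| = 94248

F_{307^2} has 307^2 = 94249 elements; its multiplicative group consists of all nonzero elements, so |F_{307^2}^*| = 94249 - 1 = 94248. (It is cyclic since any finite subgroup of the multiplicative group of a field is cyclic.)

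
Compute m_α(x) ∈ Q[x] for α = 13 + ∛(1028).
m_α(x) = x^3 - 39x^2 + 507x - 3225

Set β = α - 13 = ∛(1028), so β^3 = 1028. Then (α - 13)^3 - 1028 = 0, i.e. α is a root of g(x) = (x - 13)^3 - 1028 = x^3 - 39x^2 + 507x - 3225. Since g(x) = h(x - 13) where h(x) = x^3 - 1028, and h is irreducible over Q (because 1028 is not a perfect cube, so h has no rational root, and a monic cubic with no rational root is irreducible), g is also irreducible (irreducibility is preserved under the substitution x → x - 13). Hence m_α(x) = x^3 - 39x^2 + 507x - 3225.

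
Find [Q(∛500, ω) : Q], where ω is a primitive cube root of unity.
[Q(∛500, ω) : Q] = 6

[Q(∛500):Q] = 3 (min poly x^3 - 500, irreducible since 500 is not a perfect cube). [Q(ω):Q] = 2 (min poly x^2 + x + 1). Since Q(∛500) ⊂ R and ω ∉ R, we have ω ∉ Q(∛500), so x^2 + x + 1 remains irreducible over Q(∛500) and [Q(∛500, ω) : Q(∛500)] = 2. By the tower law, [Q(∛500, ω) : Q] = 3 · 2 = 6. (In fact Q(∛500, ω) is the splitting field of x^3 - 500 over Q.)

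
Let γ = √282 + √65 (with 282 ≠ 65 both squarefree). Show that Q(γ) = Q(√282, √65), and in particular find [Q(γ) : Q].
[Q(γ) : Q] = 4 (equivalently, Q(γ) = Q(√282, √65))

Obviously Q(γ) ⊆ Q(√282, √65), and [Q(√282, √65):Q] = 4 (since 282, 65 are distinct squarefree integers > 1 with 18330 not a perfect square). To show equality we compute the minimal polynomial of γ. From γ = √282 + √65: γ^2 = 282 + 2√(18330) + 65 = 347 + 2√(18330), so γ^2 - 347 = 2√(18330); squaring, (γ^2 - 347)^2 = 4·18330, i.e. γ^4 - 694γ^2 + 120409 - 73320 = 0, i.e. γ^4 - 694γ^2 + 47089 = 0. So γ is a root of x^4 - 694x^2 + 47089. This polynomial is irreducible over Q: it has no rational root (each ±√282 ± √65 is irrational), and any factorization into two quadratics over Q would force √(18330) ∈ Q (pairing opposite roots) or √282, √65 ∈ Q (other pairings), all impossible. Hence [Q(γ):Q] = 4 = [Q(√282, √65):Q], so Q(γ) = Q(√282, √65).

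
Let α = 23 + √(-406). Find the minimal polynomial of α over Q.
m_α(x) = x^2 - 46x + 935

From α - 23 = √(-406), squaring gives (α - 23)^2 = -406, i.e. α^2 - 46α + 529 = -406, so α^2 - 46α + 935 = 0. The discriminant of x^2 - 46x + 935 is (-46)^2 - 4·(935) = 2116 - 3740 = -1624, and 4·(-406) is not a perfect square in Q since -406 is squarefree and ≠ 1. Hence x^2 - 46x + 935 is irreducible over Q and is the minimal polynomial of α.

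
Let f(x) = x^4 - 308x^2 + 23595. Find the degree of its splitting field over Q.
[K : Q] = 4

Solving the quadratic in x^2: x^2 = (308 ± √(308^2 - 4·23595))/2 = (308 ± √484)/2 = (308 ± 22)/2, giving x^2 = 143 or x^2 = 165. So f(x) = (x^2 - 143)(x^2 - 165) and the roots of f are ±√143, ±√165. Hence the splitting field is K = Q(√143, √165). Since 143 and 165 are distinct squarefree integers > 1, their product 23595 is not a perfect square, so √165 ∉ Q(√143). By the tower law [K:Q] = [Q(√143,√165):Q(√143)] · [Q(√143):Q] = 2 · 2 = 4.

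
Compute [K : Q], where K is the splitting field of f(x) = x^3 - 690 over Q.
[K : Q] = 6

The roots of x^3 - 690 are ∛690, ω∛690, ω^2∛690 where ω = e^(2πi/3) is a primitive cube root of unity, so K = Q(∛690, ω). Now [Q(∛690):Q] = 3 (since 690 is not a perfect cube, x^3 - 690 is irreducible) and [Q(ω):Q] = 2. Both 2 and 3 divide [K:Q], and [K:Q] ≤ 3·2 = 6, so [K:Q] = 6. (Equivalently: Q(∛690) ⊂ R but ω ∉ R, so [K : Q(∛690)] = 2.)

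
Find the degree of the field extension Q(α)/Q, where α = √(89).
[Q(α):Q] = 2

[Q(α):Q] equals the degree of the minimal polynomial of α. Here α^2 = 89 and x^2 - 89 is irreducible (d = 89 is squarefree, ≠ 1, hence not a square), so deg(m_α) = 2. Thus [Q(α):Q] = 2.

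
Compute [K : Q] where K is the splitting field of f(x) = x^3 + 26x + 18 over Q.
[K : Q] = 6

By the rational root test, any rational root of the monic integer polynomial f(x) = x^3 + 26x + 18 must be an integer dividing the constant term 18, i.e. one of ±{1, 2, 3, 6, 9, 18}. Evaluating: f(1) = 45, f(-1) = -9, f(2) = 78, f(-2) = -42, f(3) = 123, f(-3) = -87, f(6) = 390, f(-6) = -354, f(9) = 981, f(-9) = -945, f(18) = 6318, f(-18) = -6282; none is 0, so f has no rational root and is therefore irreducible over Q (a cubic with no linear factor over a field is irreducible). For an irreducible cubic, the Galois group is A_3 or S_3 according as the discriminant disc(f) = -4a^3 - 27b^2 = -4·(26)^3 - 27·(18)^2 = -79052 is or is not a square in Q. Here disc(f) = -79052 is not a perfect square in Q, so the Galois group of f over Q is not contained in A_3 and must be all of S_3. The splitting field has degree |S_3| = 6 over Q, so [K : Q] = 6.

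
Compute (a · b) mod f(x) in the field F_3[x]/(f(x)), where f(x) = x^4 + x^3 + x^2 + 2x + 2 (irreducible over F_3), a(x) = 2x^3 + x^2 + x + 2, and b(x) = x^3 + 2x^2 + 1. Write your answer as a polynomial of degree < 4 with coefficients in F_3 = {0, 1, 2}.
a · b ≡ x^3 + 2x (mod f(x))

Multiply in F_3[x]: a(x)·b(x) = (2x^3 + x^2 + x + 2)·(x^3 + 2x^2 + 1) = 2x^6 + 2x^5 + 2x^2 + x + 2. This has degree ≥ 4, so divide by f(x) over F_3: 2x^6 + 2x^5 + 2x^2 + x + 2 = (2x^2 + 1)·(x^4 + x^3 + x^2 + 2x + 2) + (x^3 + 2x). Hence a·b ≡ x^3 + 2x (mod f). (F_3[x]/(f) is a field with 3^4 = 81 elements since f is irreducible of degree 4.)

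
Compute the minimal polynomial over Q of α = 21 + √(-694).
m_α(x) = x^2 - 42x + 1135

From α - 21 = √(-694), squaring gives (α - 21)^2 = -694, i.e. α^2 - 42α + 441 = -694, so α^2 - 42α + 1135 = 0. The discriminant of x^2 - 42x + 1135 is (-42)^2 - 4·(1135) = 1764 - 4540 = -2776, and 4·(-694) is not a perfect square in Q since -694 is squarefree and ≠ 1. Hence x^2 - 42x + 1135 is irreducible over Q and is the minimal polynomial of α.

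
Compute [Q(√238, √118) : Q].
[Q(√238, √118) : Q] = 4

[Q(√238):Q] = 2 (min poly x^2 - 238, irreducible since 238 is squarefree > 1). For the top step, suppose √118 ∈ Q(√238), say √118 = c + d√238 with c, d ∈ Q. Squaring: 118 = c^2 + 238d^2 + 2cd√238. Since √238 ∉ Q this forces 2cd = 0. If d = 0 then √118 = c ∈ Q, contradicting 118 squarefree > 1. If c = 0 then 118 = 238d^2, so 238·118 = (238d)^2 is a perfect square in Q — but 238·118 = 28084 is not a perfect square (since 238 and 118 are distinct squarefree integers). Contradiction. Hence √118 ∉ Q(√238), so x^2 - 118 stays irreducible over Q(√238) and [Q(√238, √118) : Q(√238)] = 2. By the tower law, [Q(√238, √118) : Q] = 2 · 2 = 4.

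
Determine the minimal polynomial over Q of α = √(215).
m_α(x) = x^2 - 215

α satisfies α^2 - 215 = 0, so x^2 - 215 annihilates α. Since d = 215 is squarefree and ≠ 1, it is not a perfect square in Q, so x^2 - 215 has no rational root and is therefore irreducible over Q (a degree-2 polynomial over a field is irreducible iff it has no root). Hence m_α(x) = x^2 - 215.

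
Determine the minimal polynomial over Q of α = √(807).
m_α(x) = x^2 - 807

α satisfies α^2 - 807 = 0, so x^2 - 807 annihilates α. Since d = 807 is squarefree and ≠ 1, it is not a perfect square in Q, so x^2 - 807 has no rational root and is therefore irreducible over Q (a degree-2 polynomial over a field is irreducible iff it has no root). Hence m_α(x) = x^2 - 807.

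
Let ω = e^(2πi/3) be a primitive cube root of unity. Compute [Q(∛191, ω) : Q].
[Q(∛191, ω) : Q] = 6

[Q(∛191):Q] = 3 (min poly x^3 - 191, irreducible since 191 is not a perfect cube). [Q(ω):Q] = 2 (min poly x^2 + x + 1). Since Q(∛191) ⊂ R and ω ∉ R, we have ω ∉ Q(∛191), so x^2 + x + 1 remains irreducible over Q(∛191) and [Q(∛191, ω) : Q(∛191)] = 2. By the tower law, [Q(∛191, ω) : Q] = 3 · 2 = 6. (In fact Q(∛191, ω) is the splitting field of x^3 - 191 over Q.)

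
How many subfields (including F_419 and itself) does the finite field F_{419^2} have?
F_{419^2} has 2 subfields

The subfields of F_{p^n} are exactly the fields F_{p^d} for d | n (each is the fixed field of the unique index-d subgroup of Gal(F_{p^n}/F_p) ≅ Z/nZ). The divisors of n = 2 are {1, 2}, giving 2 subfields: F_{419^1}, F_{419^2}.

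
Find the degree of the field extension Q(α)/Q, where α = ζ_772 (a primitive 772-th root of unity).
[Q(α):Q] = 384

The minimal polynomial of ζ_772 over Q is the 772-th cyclotomic polynomial Φ_772(x), which is irreducible over Q and has degree φ(772) = 384. Hence [Q(α):Q] = φ(772) = 384.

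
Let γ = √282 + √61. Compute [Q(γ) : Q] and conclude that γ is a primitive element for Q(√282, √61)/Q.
[Q(γ) : Q] = 4 (equivalently, Q(γ) = Q(√282, √61))

Obviously Q(γ) ⊆ Q(√282, √61), and [Q(√282, √61):Q] = 4 (since 282, 61 are distinct squarefree integers > 1 with 17202 not a perfect square). To show equality we compute the minimal polynomial of γ. From γ = √282 + √61: γ^2 = 282 + 2√(17202) + 61 = 343 + 2√(17202), so γ^2 - 343 = 2√(17202); squaring, (γ^2 - 343)^2 = 4·17202, i.e. γ^4 - 686γ^2 + 117649 - 68808 = 0, i.e. γ^4 - 686γ^2 + 48841 = 0. So γ is a root of x^4 - 686x^2 + 48841. This polynomial is irreducible over Q: it has no rational root (each ±√282 ± √61 is irrational), and any factorization into two quadratics over Q would force √(17202) ∈ Q (pairing opposite roots) or √282, √61 ∈ Q (other pairings), all impossible. Hence [Q(γ):Q] = 4 = [Q(√282, √61):Q], so Q(γ) = Q(√282, √61).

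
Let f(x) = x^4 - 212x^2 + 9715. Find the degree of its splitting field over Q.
[K : Q] = 4

Solving the quadratic in x^2: x^2 = (212 ± √(212^2 - 4·9715))/2 = (212 ± √6084)/2 = (212 ± 78)/2, giving x^2 = 67 or x^2 = 145. So f(x) = (x^2 - 67)(x^2 - 145) and the roots of f are ±√67, ±√145. Hence the splitting field is K = Q(√67, √145). Since 67 and 145 are distinct squarefree integers > 1, their product 9715 is not a perfect square, so √145 ∉ Q(√67). By the tower law [K:Q] = [Q(√67,√145):Q(√67)] · [Q(√67):Q] = 2 · 2 = 4.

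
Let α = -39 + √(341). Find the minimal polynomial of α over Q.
m_α(x) = x^2 + 78x + 1180

From α + 39 = √(341), squaring gives (α + 39)^2 = 341, i.e. α^2 + 78α + 1521 = 341, so α^2 + 78α + 1180 = 0. The discriminant of x^2 + 78x + 1180 is (78)^2 - 4·(1180) = 6084 - 4720 = 1364, and 4·(341) is not a perfect square in Q since 341 is squarefree and ≠ 1. Hence x^2 + 78x + 1180 is irreducible over Q and is the minimal polynomial of α.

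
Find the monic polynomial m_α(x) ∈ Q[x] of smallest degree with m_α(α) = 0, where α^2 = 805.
m_α(x) = x^2 - 805

α satisfies α^2 - 805 = 0, so x^2 - 805 annihilates α. Since d = 805 is squarefree and ≠ 1, it is not a perfect square in Q, so x^2 - 805 has no rational root and is therefore irreducible over Q (a degree-2 polynomial over a field is irreducible iff it has no root). Hence m_α(x) = x^2 - 805.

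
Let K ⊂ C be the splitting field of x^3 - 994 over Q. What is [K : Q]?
[K : Q] = 6

The roots of x^3 - 994 are ∛994, ω∛994, ω^2∛994 where ω = e^(2πi/3) is a primitive cube root of unity, so K = Q(∛994, ω). Now [Q(∛994):Q] = 3 (since 994 is not a perfect cube, x^3 - 994 is irreducible) and [Q(ω):Q] = 2. Both 2 and 3 divide [K:Q], and [K:Q] ≤ 3·2 = 6, so [K:Q] = 6. (Equivalently: Q(∛994) ⊂ R but ω ∉ R, so [K : Q(∛994)] = 2.)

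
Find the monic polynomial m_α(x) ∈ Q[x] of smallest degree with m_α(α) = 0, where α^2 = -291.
m_α(x) = x^2 + 291

α satisfies α^2 + 291 = 0, so x^2 + 291 annihilates α. Since d = -291 is squarefree and ≠ 1, it is not a perfect square in Q, so x^2 + 291 has no rational root and is therefore irreducible over Q (a degree-2 polynomial over a field is irreducible iff it has no root). Hence m_α(x) = x^2 + 291.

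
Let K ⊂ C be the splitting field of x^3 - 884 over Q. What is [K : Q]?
[K : Q] = 6

The roots of x^3 - 884 are ∛884, ω∛884, ω^2∛884 where ω = e^(2πi/3) is a primitive cube root of unity, so K = Q(∛884, ω). Now [Q(∛884):Q] = 3 (since 884 is not a perfect cube, x^3 - 884 is irreducible) and [Q(ω):Q] = 2. Both 2 and 3 divide [K:Q], and [K:Q] ≤ 3·2 = 6, so [K:Q] = 6. (Equivalently: Q(∛884) ⊂ R but ω ∉ R, so [K : Q(∛884)] = 2.)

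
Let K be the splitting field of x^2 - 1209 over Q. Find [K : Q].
[K : Q] = 2

f(x) = x^2 - 1209 factors as (x - √1209)(x + √1209). The splitting field is K = Q(√1209). Since 1209 is squarefree and > 1, it is not a perfect square, so x^2 - 1209 is irreducible over Q and [Q(√1209) : Q] = 2. Hence [K : Q] = 2.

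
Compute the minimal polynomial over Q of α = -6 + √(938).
m_α(x) = x^2 + 12x - 902

From α + 6 = √(938), squaring gives (α + 6)^2 = 938, i.e. α^2 + 12α + 36 = 938, so α^2 + 12α - 902 = 0. The discriminant of x^2 + 12x - 902 is (12)^2 - 4·(-902) = 144 + 3608 = 3752, and 4·(938) is not a perfect square in Q since 938 is squarefree and ≠ 1. Hence x^2 + 12x - 902 is irreducible over Q and is the minimal polynomial of α.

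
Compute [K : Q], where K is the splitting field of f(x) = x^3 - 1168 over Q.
[K : Q] = 6

The roots of x^3 - 1168 are ∛1168, ω∛1168, ω^2∛1168 where ω = e^(2πi/3) is a primitive cube root of unity, so K = Q(∛1168, ω). Now [Q(∛1168):Q] = 3 (since 1168 is not a perfect cube, x^3 - 1168 is irreducible) and [Q(ω):Q] = 2. Both 2 and 3 divide [K:Q], and [K:Q] ≤ 3·2 = 6, so [K:Q] = 6. (Equivalently: Q(∛1168) ⊂ R but ω ∉ R, so [K : Q(∛1168)] = 2.)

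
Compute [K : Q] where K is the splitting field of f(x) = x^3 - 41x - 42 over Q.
[K : Q] = 6

By the rational root test, any rational root of the monic integer polynomial f(x) = x^3 - 41x - 42 must be an integer dividing the constant term -42, i.e. one of ±{1, 2, 3, 6, 7, 14, 21, 42}. Evaluating: f(1) = -82, f(-1) = -2, f(2) = -116, f(-2) = 32, f(3) = -138, f(-3) = 54, f(6) = -72, f(-6) = -12, f(7) = 14, f(-7) = -98, f(14) = 2128, f(-14) = -2212, f(21) = 8358, f(-21) = -8442, f(42) = 72324, f(-42) = -72408; none is 0, so f has no rational root and is therefore irreducible over Q (a cubic with no linear factor over a field is irreducible). For an irreducible cubic, the Galois group is A_3 or S_3 according as the discriminant disc(f) = -4a^3 - 27b^2 = -4·(-41)^3 - 27·(-42)^2 = 228056 is or is not a square in Q. Here disc(f) = 228056 is not a perfect square in Q, so the Galois group of f over Q is not contained in A_3 and must be all of S_3. The splitting field has degree |S_3| = 6 over Q, so [K : Q] = 6.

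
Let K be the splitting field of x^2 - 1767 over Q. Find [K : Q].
[K : Q] = 2

f(x) = x^2 - 1767 factors as (x - √1767)(x + √1767). The splitting field is K = Q(√1767). Since 1767 is squarefree and > 1, it is not a perfect square, so x^2 - 1767 is irreducible over Q and [Q(√1767) : Q] = 2. Hence [K : Q] = 2.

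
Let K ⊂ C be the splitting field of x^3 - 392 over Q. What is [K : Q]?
[K : Q] = 6

The roots of x^3 - 392 are ∛392, ω∛392, ω^2∛392 where ω = e^(2πi/3) is a primitive cube root of unity, so K = Q(∛392, ω). Now [Q(∛392):Q] = 3 (since 392 is not a perfect cube, x^3 - 392 is irreducible) and [Q(ω):Q] = 2. Both 2 and 3 divide [K:Q], and [K:Q] ≤ 3·2 = 6, so [K:Q] = 6. (Equivalently: Q(∛392) ⊂ R but ω ∉ R, so [K : Q(∛392)] = 2.)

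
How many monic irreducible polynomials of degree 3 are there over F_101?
There are 343400 monic irreducible polynomials of degree 3 over F_101

Each element of F_{101^3} that lies in no proper subfield is a root of exactly one monic irreducible of degree 3 over F_101, and each such polynomial has 3 distinct roots in F_{101^3}. By Möbius inversion the count is N_101(3) = (1/3) Σ_{d|3} μ(3/d) · 101^d = (1/3)(μ(3)·101^1 + μ(1)·101^3) = 1030200/3 = 343400.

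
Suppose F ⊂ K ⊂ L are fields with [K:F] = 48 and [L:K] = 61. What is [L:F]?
[L:F] = 2928

The tower law says that for any tower of field extensions F ⊂ K ⊂ L with finite degrees, [L:F] = [L:K] · [K:F]. Here this gives [L:F] = 61 · 48 = 2928.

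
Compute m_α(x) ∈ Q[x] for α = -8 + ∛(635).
m_α(x) = x^3 + 24x^2 + 192x - 123

Set β = α + 8 = ∛(635), so β^3 = 635. Then (α + 8)^3 - 635 = 0, i.e. α is a root of g(x) = (x + 8)^3 - 635 = x^3 + 24x^2 + 192x - 123. Since g(x) = h(x + 8) where h(x) = x^3 - 635, and h is irreducible over Q (because 635 is not a perfect cube, so h has no rational root, and a monic cubic with no rational root is irreducible), g is also irreducible (irreducibility is preserved under the substitution x → x + 8). Hence m_α(x) = x^3 + 24x^2 + 192x - 123.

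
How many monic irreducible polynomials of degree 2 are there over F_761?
There are 289180 monic irreducible polynomials of degree 2 over F_761

Each element of F_{761^2} that lies in no proper subfield is a root of exactly one monic irreducible of degree 2 over F_761, and each such polynomial has 2 distinct roots in F_{761^2}. By Möbius inversion the count is N_761(2) = (1/2) Σ_{d|2} μ(2/d) · 761^d = (1/2)(μ(2)·761^1 + μ(1)·761^2) = 578360/2 = 289180.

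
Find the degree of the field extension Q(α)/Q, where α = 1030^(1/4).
[Q(α):Q] = 4

α is a root of x^4 - 1030. By Eisenstein's criterion at the prime p = 2 (which divides the constant term 1030 but p^2 = 4 does not, since 1030 is squarefree), x^4 - 1030 is irreducible over Q. Hence [Q(α):Q] = 4.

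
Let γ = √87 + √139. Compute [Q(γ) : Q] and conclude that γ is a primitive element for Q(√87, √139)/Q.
[Q(γ) : Q] = 4 (equivalently, Q(γ) = Q(√87, √139))

Obviously Q(γ) ⊆ Q(√87, √139), and [Q(√87, √139):Q] = 4 (since 87, 139 are distinct squarefree integers > 1 with 12093 not a perfect square). To show equality we compute the minimal polynomial of γ. From γ = √87 + √139: γ^2 = 87 + 2√(12093) + 139 = 226 + 2√(12093), so γ^2 - 226 = 2√(12093); squaring, (γ^2 - 226)^2 = 4·12093, i.e. γ^4 - 452γ^2 + 51076 - 48372 = 0, i.e. γ^4 - 452γ^2 + 2704 = 0. So γ is a root of x^4 - 452x^2 + 2704. This polynomial is irreducible over Q: it has no rational root (each ±√87 ± √139 is irrational), and any factorization into two quadratics over Q would force √(12093) ∈ Q (pairing opposite roots) or √87, √139 ∈ Q (other pairings), all impossible. Hence [Q(γ):Q] = 4 = [Q(√87, √139):Q], so Q(γ) = Q(√87, √139).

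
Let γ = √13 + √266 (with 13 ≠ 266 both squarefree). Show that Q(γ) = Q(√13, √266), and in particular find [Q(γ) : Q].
[Q(γ) : Q] = 4 (equivalently, Q(γ) = Q(√13, √266))

Obviously Q(γ) ⊆ Q(√13, √266), and [Q(√13, √266):Q] = 4 (since 13, 266 are distinct squarefree integers > 1 with 3458 not a perfect square). To show equality we compute the minimal polynomial of γ. From γ = √13 + √266: γ^2 = 13 + 2√(3458) + 266 = 279 + 2√(3458), so γ^2 - 279 = 2√(3458); squaring, (γ^2 - 279)^2 = 4·3458, i.e. γ^4 - 558γ^2 + 77841 - 13832 = 0, i.e. γ^4 - 558γ^2 + 64009 = 0. So γ is a root of x^4 - 558x^2 + 64009. This polynomial is irreducible over Q: it has no rational root (each ±√13 ± √266 is irrational), and any factorization into two quadratics over Q would force √(3458) ∈ Q (pairing opposite roots) or √13, √266 ∈ Q (other pairings), all impossible. Hence [Q(γ):Q] = 4 = [Q(√13, √266):Q], so Q(γ) = Q(√13, √266).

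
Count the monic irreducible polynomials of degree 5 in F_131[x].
There are 7715897904 monic irreducible polynomials of degree 5 over F_131

Each element of F_{131^5} that lies in no proper subfield is a root of exactly one monic irreducible of degree 5 over F_131, and each such polynomial has 5 distinct roots in F_{131^5}. By Möbius inversion the count is N_131(5) = (1/5) Σ_{d|5} μ(5/d) · 131^d = (1/5)(μ(5)·131^1 + μ(1)·131^5) = 38579489520/5 = 7715897904.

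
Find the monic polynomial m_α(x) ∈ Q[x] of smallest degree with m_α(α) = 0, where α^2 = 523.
m_α(x) = x^2 - 523

α satisfies α^2 - 523 = 0, so x^2 - 523 annihilates α. Since d = 523 is squarefree and ≠ 1, it is not a perfect square in Q, so x^2 - 523 has no rational root and is therefore irreducible over Q (a degree-2 polynomial over a field is irreducible iff it has no root). Hence m_α(x) = x^2 - 523.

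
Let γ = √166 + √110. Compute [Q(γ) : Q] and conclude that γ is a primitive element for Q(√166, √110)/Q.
[Q(γ) : Q] = 4 (equivalently, Q(γ) = Q(√166, √110))

Obviously Q(γ) ⊆ Q(√166, √110), and [Q(√166, √110):Q] = 4 (since 166, 110 are distinct squarefree integers > 1 with 18260 not a perfect square). To show equality we compute the minimal polynomial of γ. From γ = √166 + √110: γ^2 = 166 + 2√(18260) + 110 = 276 + 2√(18260), so γ^2 - 276 = 2√(18260); squaring, (γ^2 - 276)^2 = 4·18260, i.e. γ^4 - 552γ^2 + 76176 - 73040 = 0, i.e. γ^4 - 552γ^2 + 3136 = 0. So γ is a root of x^4 - 552x^2 + 3136. This polynomial is irreducible over Q: it has no rational root (each ±√166 ± √110 is irrational), and any factorization into two quadratics over Q would force √(18260) ∈ Q (pairing opposite roots) or √166, √110 ∈ Q (other pairings), all impossible. Hence [Q(γ):Q] = 4 = [Q(√166, √110):Q], so Q(γ) = Q(√166, √110).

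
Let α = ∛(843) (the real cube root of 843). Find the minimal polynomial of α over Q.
m_α(x) = x^3 - 843

α satisfies α^3 = 843, so x^3 - 843 annihilates α. By the rational root test, a rational root p/q (in lowest terms) of x^3 - 843 would satisfy p^3 = 843 q^3, forcing q = 1 and p^3 = 843; but 843 is not a perfect cube, contradiction. A monic cubic over Q with no rational root is irreducible (any nontrivial factorization would include a linear factor). Hence x^3 - 843 is the minimal polynomial of α, and in particular [Q(α):Q] = 3.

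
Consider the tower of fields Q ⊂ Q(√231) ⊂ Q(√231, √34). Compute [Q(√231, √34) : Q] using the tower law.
[Q(√231, √34) : Q] = 4

[Q(√231):Q] = 2 (min poly x^2 - 231, irreducible since 231 is squarefree > 1). For the top step, suppose √34 ∈ Q(√231), say √34 = c + d√231 with c, d ∈ Q. Squaring: 34 = c^2 + 231d^2 + 2cd√231. Since √231 ∉ Q this forces 2cd = 0. If d = 0 then √34 = c ∈ Q, contradicting 34 squarefree > 1. If c = 0 then 34 = 231d^2, so 231·34 = (231d)^2 is a perfect square in Q — but 231·34 = 7854 is not a perfect square (since 231 and 34 are distinct squarefree integers). Contradiction. Hence √34 ∉ Q(√231), so x^2 - 34 stays irreducible over Q(√231) and [Q(√231, √34) : Q(√231)] = 2. By the tower law, [Q(√231, √34) : Q] = 2 · 2 = 4.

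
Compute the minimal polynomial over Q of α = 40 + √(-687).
m_α(x) = x^2 - 80x + 2287

From α - 40 = √(-687), squaring gives (α - 40)^2 = -687, i.e. α^2 - 80α + 1600 = -687, so α^2 - 80α + 2287 = 0. The discriminant of x^2 - 80x + 2287 is (-80)^2 - 4·(2287) = 6400 - 9148 = -2748, and 4·(-687) is not a perfect square in Q since -687 is squarefree and ≠ 1. Hence x^2 - 80x + 2287 is irreducible over Q and is the minimal polynomial of α.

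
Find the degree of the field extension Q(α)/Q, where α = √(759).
[Q(α):Q] = 2

[Q(α):Q] equals the degree of the minimal polynomial of α. Here α^2 = 759 and x^2 - 759 is irreducible (d = 759 is squarefree, ≠ 1, hence not a square), so deg(m_α) = 2. Thus [Q(α):Q] = 2.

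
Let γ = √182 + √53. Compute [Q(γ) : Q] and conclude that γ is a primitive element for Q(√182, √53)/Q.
[Q(γ) : Q] = 4 (equivalently, Q(γ) = Q(√182, √53))

Obviously Q(γ) ⊆ Q(√182, √53), and [Q(√182, √53):Q] = 4 (since 182, 53 are distinct squarefree integers > 1 with 9646 not a perfect square). To show equality we compute the minimal polynomial of γ. From γ = √182 + √53: γ^2 = 182 + 2√(9646) + 53 = 235 + 2√(9646), so γ^2 - 235 = 2√(9646); squaring, (γ^2 - 235)^2 = 4·9646, i.e. γ^4 - 470γ^2 + 55225 - 38584 = 0, i.e. γ^4 - 470γ^2 + 16641 = 0. So γ is a root of x^4 - 470x^2 + 16641. This polynomial is irreducible over Q: it has no rational root (each ±√182 ± √53 is irrational), and any factorization into two quadratics over Q would force √(9646) ∈ Q (pairing opposite roots) or √182, √53 ∈ Q (other pairings), all impossible. Hence [Q(γ):Q] = 4 = [Q(√182, √53):Q], so Q(γ) = Q(√182, √53).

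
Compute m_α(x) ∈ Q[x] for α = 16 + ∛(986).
m_α(x) = x^3 - 48x^2 + 768x - 5082

Set β = α - 16 = ∛(986), so β^3 = 986. Then (α - 16)^3 - 986 = 0, i.e. α is a root of g(x) = (x - 16)^3 - 986 = x^3 - 48x^2 + 768x - 5082. Since g(x) = h(x - 16) where h(x) = x^3 - 986, and h is irreducible over Q (because 986 is not a perfect cube, so h has no rational root, and a monic cubic with no rational root is irreducible), g is also irreducible (irreducibility is preserved under the substitution x → x - 16). Hence m_α(x) = x^3 - 48x^2 + 768x - 5082.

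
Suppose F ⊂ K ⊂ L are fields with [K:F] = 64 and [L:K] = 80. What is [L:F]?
[L:F] = 5120

The tower law says that for any tower of field extensions F ⊂ K ⊂ L with finite degrees, [L:F] = [L:K] · [K:F]. Here this gives [L:F] = 80 · 64 = 5120.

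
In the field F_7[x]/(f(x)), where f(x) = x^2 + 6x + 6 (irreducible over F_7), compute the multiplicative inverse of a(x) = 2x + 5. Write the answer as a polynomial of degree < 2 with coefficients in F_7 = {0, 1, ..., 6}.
a(x)^(-1) ≡ 4x (mod f(x))

Since f is irreducible over F_7, F_7[x]/(f) is a field and a(x) ≠ 0 has an inverse. Apply the extended Euclidean algorithm to f(x) and a(x) in F_7[x]: f(x) = (4x)·a(x) + (6). The last nonzero remainder is the constant 6 = gcd(f, a) in F_7. Back-substituting through the division chain expresses 6 = s(x)·a(x) + t(x)·f(x) with s(x) ≡ 3x (mod f), so (3x)·a(x) ≡ 6 (mod f). Multiplying by 6^(-1) ≡ 6 in F_7 gives a(x)^(-1) ≡ 6·(3x) ≡ 4x (mod f). Check: (2x + 5)·(4x) = x^2 + 6x ≡ 1 (mod x^2 + 6x + 6).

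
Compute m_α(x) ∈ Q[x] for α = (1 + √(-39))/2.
m_α(x) = x^2 - x + 10

From 2α - 1 = √(-39), squaring gives (2α - 1)^2 = -39, i.e. 4α^2 - 4α + 1 = -39, so α^2 - α + (1 + 39)/4 = 0. Since -39 ≡ 1 (mod 4), (1 + 39)/4 = 10 ∈ Z. The polynomial x^2 - x + 10 has discriminant 1 - 4·(10) = -39, which is not a perfect square in Q (d = -39 is squarefree and ≠ 1), so x^2 - x + 10 is irreducible over Q. It is the minimal polynomial of α.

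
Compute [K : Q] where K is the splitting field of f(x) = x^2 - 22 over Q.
[K : Q] = 2

f(x) = x^2 - 22 factors as (x - √22)(x + √22). The splitting field is K = Q(√22). Since 22 is squarefree and > 1, it is not a perfect square, so x^2 - 22 is irreducible over Q and [Q(√22) : Q] = 2. Hence [K : Q] = 2.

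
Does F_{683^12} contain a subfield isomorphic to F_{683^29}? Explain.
No: F_{683^29} is not a subfield of F_{683^12}

F_{p^m} embeds in F_{p^n} iff m | n. Here 29 ∤ 12 (since 12 = 0·29 + 12 with remainder 12 ≠ 0), so F_{683^29} is not a subfield of F_{683^12}. Equivalently: if it were, the tower law would give 29 = [F_{683^29}:F_683] dividing [F_{683^12}:F_683] = 12, contradiction.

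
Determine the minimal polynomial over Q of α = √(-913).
m_α(x) = x^2 + 913

α satisfies α^2 + 913 = 0, so x^2 + 913 annihilates α. Since d = -913 is squarefree and ≠ 1, it is not a perfect square in Q, so x^2 + 913 has no rational root and is therefore irreducible over Q (a degree-2 polynomial over a field is irreducible iff it has no root). Hence m_α(x) = x^2 + 913.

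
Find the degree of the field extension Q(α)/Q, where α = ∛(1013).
[Q(α):Q] = 3

The minimal polynomial of α is x^3 - 1013, irreducible over Q since 1013 is not a perfect cube (so x^3 - 1013 has no rational root). Hence [Q(α):Q] = deg(m_α) = 3.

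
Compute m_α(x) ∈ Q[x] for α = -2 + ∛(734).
m_α(x) = x^3 + 6x^2 + 12x - 726

Set β = α + 2 = ∛(734), so β^3 = 734. Then (α + 2)^3 - 734 = 0, i.e. α is a root of g(x) = (x + 2)^3 - 734 = x^3 + 6x^2 + 12x - 726. Since g(x) = h(x + 2) where h(x) = x^3 - 734, and h is irreducible over Q (because 734 is not a perfect cube, so h has no rational root, and a monic cubic with no rational root is irreducible), g is also irreducible (irreducibility is preserved under the substitution x → x + 2). Hence m_α(x) = x^3 + 6x^2 + 12x - 726.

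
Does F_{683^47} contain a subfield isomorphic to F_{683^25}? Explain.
No: F_{683^25} is not a subfield of F_{683^47}

F_{p^m} embeds in F_{p^n} iff m | n. Here 25 ∤ 47 (since 47 = 1·25 + 22 with remainder 22 ≠ 0), so F_{683^25} is not a subfield of F_{683^47}. Equivalently: if it were, the tower law would give 25 = [F_{683^25}:F_683] dividing [F_{683^47}:F_683] = 47, contradiction.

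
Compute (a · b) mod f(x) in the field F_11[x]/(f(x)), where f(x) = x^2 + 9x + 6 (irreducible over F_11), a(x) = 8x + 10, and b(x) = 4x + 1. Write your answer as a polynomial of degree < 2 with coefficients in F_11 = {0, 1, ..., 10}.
a · b ≡ 2x + 5 (mod f(x))

Multiply in F_11[x]: a(x)·b(x) = (8x + 10)·(4x + 1) = 10x^2 + 4x + 10. This has degree ≥ 2, so divide by f(x) over F_11: 10x^2 + 4x + 10 = (10)·(x^2 + 9x + 6) + (2x + 5). Hence a·b ≡ 2x + 5 (mod f). (F_11[x]/(f) is a field with 11^2 = 121 elements since f is irreducible of degree 2.)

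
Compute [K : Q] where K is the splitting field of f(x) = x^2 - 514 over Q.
[K : Q] = 2

f(x) = x^2 - 514 factors as (x - √514)(x + √514). The splitting field is K = Q(√514). Since 514 is squarefree and > 1, it is not a perfect square, so x^2 - 514 is irreducible over Q and [Q(√514) : Q] = 2. Hence [K : Q] = 2.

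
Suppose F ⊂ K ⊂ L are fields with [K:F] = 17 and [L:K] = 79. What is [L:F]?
[L:F] = 1343

The tower law says that for any tower of field extensions F ⊂ K ⊂ L with finite degrees, [L:F] = [L:K] · [K:F]. Here this gives [L:F] = 79 · 17 = 1343.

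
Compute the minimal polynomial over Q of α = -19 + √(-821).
m_α(x) = x^2 + 38x + 1182

From α + 19 = √(-821), squaring gives (α + 19)^2 = -821, i.e. α^2 + 38α + 361 = -821, so α^2 + 38α + 1182 = 0. The discriminant of x^2 + 38x + 1182 is (38)^2 - 4·(1182) = 1444 - 4728 = -3284, and 4·(-821) is not a perfect square in Q since -821 is squarefree and ≠ 1. Hence x^2 + 38x + 1182 is irreducible over Q and is the minimal polynomial of α.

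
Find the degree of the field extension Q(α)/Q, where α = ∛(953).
[Q(α):Q] = 3

The minimal polynomial of α is x^3 - 953, irreducible over Q since 953 is not a perfect cube (so x^3 - 953 has no rational root). Hence [Q(α):Q] = deg(m_α) = 3.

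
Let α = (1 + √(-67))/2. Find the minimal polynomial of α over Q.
m_α(x) = x^2 - x + 17

From 2α - 1 = √(-67), squaring gives (2α - 1)^2 = -67, i.e. 4α^2 - 4α + 1 = -67, so α^2 - α + (1 + 67)/4 = 0. Since -67 ≡ 1 (mod 4), (1 + 67)/4 = 17 ∈ Z. The polynomial x^2 - x + 17 has discriminant 1 - 4·(17) = -67, which is not a perfect square in Q (d = -67 is squarefree and ≠ 1), so x^2 - x + 17 is irreducible over Q. It is the minimal polynomial of α.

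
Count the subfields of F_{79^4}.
F_{79^4} has 3 subfields

The subfields of F_{p^n} are exactly the fields F_{p^d} for d | n (each is the fixed field of the unique index-d subgroup of Gal(F_{p^n}/F_p) ≅ Z/nZ). The divisors of n = 4 are {1, 2, 4}, giving 3 subfields: F_{79^1}, F_{79^2}, F_{79^4}.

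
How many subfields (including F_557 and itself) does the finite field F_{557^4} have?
F_{557^4} has 3 subfields

The subfields of F_{p^n} are exactly the fields F_{p^d} for d | n (each is the fixed field of the unique index-d subgroup of Gal(F_{p^n}/F_p) ≅ Z/nZ). The divisors of n = 4 are {1, 2, 4}, giving 3 subfields: F_{557^1}, F_{557^2}, F_{557^4}.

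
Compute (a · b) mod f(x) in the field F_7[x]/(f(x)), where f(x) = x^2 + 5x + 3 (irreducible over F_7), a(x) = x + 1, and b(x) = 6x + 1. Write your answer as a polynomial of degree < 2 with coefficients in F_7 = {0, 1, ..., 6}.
a · b ≡ 5x + 4 (mod f(x))

Multiply in F_7[x]: a(x)·b(x) = (x + 1)·(6x + 1) = 6x^2 + 1. This has degree ≥ 2, so divide by f(x) over F_7: 6x^2 + 1 = (6)·(x^2 + 5x + 3) + (5x + 4). Hence a·b ≡ 5x + 4 (mod f). (F_7[x]/(f) is a field with 7^2 = 49 elements since f is irreducible of degree 2.)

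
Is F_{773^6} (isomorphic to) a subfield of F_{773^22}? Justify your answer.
No: F_{773^6} is not a subfield of F_{773^22}

F_{p^m} embeds in F_{p^n} iff m | n. Here 6 ∤ 22 (since 22 = 3·6 + 4 with remainder 4 ≠ 0), so F_{773^6} is not a subfield of F_{773^22}. Equivalently: if it were, the tower law would give 6 = [F_{773^6}:F_773] dividing [F_{773^22}:F_773] = 22, contradiction.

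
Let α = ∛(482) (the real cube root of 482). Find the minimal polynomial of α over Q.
m_α(x) = x^3 - 482

α satisfies α^3 = 482, so x^3 - 482 annihilates α. By the rational root test, a rational root p/q (in lowest terms) of x^3 - 482 would satisfy p^3 = 482 q^3, forcing q = 1 and p^3 = 482; but 482 is not a perfect cube, contradiction. A monic cubic over Q with no rational root is irreducible (any nontrivial factorization would include a linear factor). Hence x^3 - 482 is the minimal polynomial of α, and in particular [Q(α):Q] = 3.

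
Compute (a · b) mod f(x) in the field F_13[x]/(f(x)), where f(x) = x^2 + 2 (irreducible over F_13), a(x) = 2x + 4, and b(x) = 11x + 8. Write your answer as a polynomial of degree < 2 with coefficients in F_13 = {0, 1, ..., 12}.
a · b ≡ 8x + 1 (mod f(x))

Multiply in F_13[x]: a(x)·b(x) = (2x + 4)·(11x + 8) = 9x^2 + 8x + 6. This has degree ≥ 2, so divide by f(x) over F_13: 9x^2 + 8x + 6 = (9)·(x^2 + 2) + (8x + 1). Hence a·b ≡ 8x + 1 (mod f). (F_13[x]/(f) is a field with 13^2 = 169 elements since f is irreducible of degree 2.)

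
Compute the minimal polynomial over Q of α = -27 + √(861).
m_α(x) = x^2 + 54x - 132

From α + 27 = √(861), squaring gives (α + 27)^2 = 861, i.e. α^2 + 54α + 729 = 861, so α^2 + 54α - 132 = 0. The discriminant of x^2 + 54x - 132 is (54)^2 - 4·(-132) = 2916 + 528 = 3444, and 4·(861) is not a perfect square in Q since 861 is squarefree and ≠ 1. Hence x^2 + 54x - 132 is irreducible over Q and is the minimal polynomial of α.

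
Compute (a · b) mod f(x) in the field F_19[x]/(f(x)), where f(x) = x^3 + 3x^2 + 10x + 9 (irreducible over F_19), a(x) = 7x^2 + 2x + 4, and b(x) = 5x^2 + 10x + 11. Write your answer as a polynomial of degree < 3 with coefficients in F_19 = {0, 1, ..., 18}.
a · b ≡ 13x^2 + 16x + 3 (mod f(x))

Multiply in F_19[x]: a(x)·b(x) = (7x^2 + 2x + 4)·(5x^2 + 10x + 11) = 16x^4 + 4x^3 + 3x^2 + 5x + 6. This has degree ≥ 3, so divide by f(x) over F_19: 16x^4 + 4x^3 + 3x^2 + 5x + 6 = (16x + 13)·(x^3 + 3x^2 + 10x + 9) + (13x^2 + 16x + 3). Hence a·b ≡ 13x^2 + 16x + 3 (mod f). (F_19[x]/(f) is a field with 19^3 = 6859 elements since f is irreducible of degree 3.)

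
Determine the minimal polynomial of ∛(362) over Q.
m_α(x) = x^3 - 362

α satisfies α^3 = 362, so x^3 - 362 annihilates α. By the rational root test, a rational root p/q (in lowest terms) of x^3 - 362 would satisfy p^3 = 362 q^3, forcing q = 1 and p^3 = 362; but 362 is not a perfect cube, contradiction. A monic cubic over Q with no rational root is irreducible (any nontrivial factorization would include a linear factor). Hence x^3 - 362 is the minimal polynomial of α, and in particular [Q(α):Q] = 3.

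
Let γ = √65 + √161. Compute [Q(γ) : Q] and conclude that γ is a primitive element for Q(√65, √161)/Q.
[Q(γ) : Q] = 4 (equivalently, Q(γ) = Q(√65, √161))

Obviously Q(γ) ⊆ Q(√65, √161), and [Q(√65, √161):Q] = 4 (since 65, 161 are distinct squarefree integers > 1 with 10465 not a perfect square). To show equality we compute the minimal polynomial of γ. From γ = √65 + √161: γ^2 = 65 + 2√(10465) + 161 = 226 + 2√(10465), so γ^2 - 226 = 2√(10465); squaring, (γ^2 - 226)^2 = 4·10465, i.e. γ^4 - 452γ^2 + 51076 - 41860 = 0, i.e. γ^4 - 452γ^2 + 9216 = 0. So γ is a root of x^4 - 452x^2 + 9216. This polynomial is irreducible over Q: it has no rational root (each ±√65 ± √161 is irrational), and any factorization into two quadratics over Q would force √(10465) ∈ Q (pairing opposite roots) or √65, √161 ∈ Q (other pairings), all impossible. Hence [Q(γ):Q] = 4 = [Q(√65, √161):Q], so Q(γ) = Q(√65, √161).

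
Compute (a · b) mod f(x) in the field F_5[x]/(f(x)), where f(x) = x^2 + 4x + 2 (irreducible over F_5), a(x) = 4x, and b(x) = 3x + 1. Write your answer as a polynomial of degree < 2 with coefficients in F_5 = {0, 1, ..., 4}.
a · b ≡ x + 1 (mod f(x))

Multiply in F_5[x]: a(x)·b(x) = (4x)·(3x + 1) = 2x^2 + 4x. This has degree ≥ 2, so divide by f(x) over F_5: 2x^2 + 4x = (2)·(x^2 + 4x + 2) + (x + 1). Hence a·b ≡ x + 1 (mod f). (F_5[x]/(f) is a field with 5^2 = 25 elements since f is irreducible of degree 2.)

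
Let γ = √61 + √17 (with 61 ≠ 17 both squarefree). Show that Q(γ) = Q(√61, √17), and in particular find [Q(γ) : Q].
[Q(γ) : Q] = 4 (equivalently, Q(γ) = Q(√61, √17))

Obviously Q(γ) ⊆ Q(√61, √17), and [Q(√61, √17):Q] = 4 (since 61, 17 are distinct squarefree integers > 1 with 1037 not a perfect square). To show equality we compute the minimal polynomial of γ. From γ = √61 + √17: γ^2 = 61 + 2√(1037) + 17 = 78 + 2√(1037), so γ^2 - 78 = 2√(1037); squaring, (γ^2 - 78)^2 = 4·1037, i.e. γ^4 - 156γ^2 + 6084 - 4148 = 0, i.e. γ^4 - 156γ^2 + 1936 = 0. So γ is a root of x^4 - 156x^2 + 1936. This polynomial is irreducible over Q: it has no rational root (each ±√61 ± √17 is irrational), and any factorization into two quadratics over Q would force √(1037) ∈ Q (pairing opposite roots) or √61, √17 ∈ Q (other pairings), all impossible. Hence [Q(γ):Q] = 4 = [Q(√61, √17):Q], so Q(γ) = Q(√61, √17).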